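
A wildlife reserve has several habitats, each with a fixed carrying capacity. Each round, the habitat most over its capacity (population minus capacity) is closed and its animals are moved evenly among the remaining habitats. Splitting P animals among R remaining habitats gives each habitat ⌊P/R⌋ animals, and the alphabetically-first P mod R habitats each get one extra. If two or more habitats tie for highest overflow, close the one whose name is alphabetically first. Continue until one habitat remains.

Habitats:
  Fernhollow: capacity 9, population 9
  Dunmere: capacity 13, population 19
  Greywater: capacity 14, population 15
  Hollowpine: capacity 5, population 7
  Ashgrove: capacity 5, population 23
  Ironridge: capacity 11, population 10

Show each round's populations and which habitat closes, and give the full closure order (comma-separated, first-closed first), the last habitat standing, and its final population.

Round 1: Ashgrove=23 Dunmere=19 Fernhollow=9 Greywater=15 Hollowpine=7 Ironridge=10 → close Ashgrove (overflow 18)
  23÷5 = 4 each, +1 to first 3
Round 2: Dunmere=24 Fernhollow=14 Greywater=20 Hollowpine=11 Ironridge=14 → close Dunmere (overflow 11)
  24÷4 = 6 each, +1 to first 0
Round 3: Fernhollow=20 Greywater=26 Hollowpine=17 Ironridge=20 → close Greywater (overflow 12)
  26÷3 = 8 each, +1 to first 2
Round 4: Fernhollow=29 Hollowpine=26 Ironridge=28 → close Hollowpine (overflow 21)
  26÷2 = 13 each, +1 to first 0
Round 5: Fernhollow=42 Ironridge=41 → close Fernhollow (overflow 33)
  42÷1 = 42 each, +1 to first 0

Closure order: Ashgrove, Dunmere, Greywater, Hollowpine, Fernhollow
Last habitat: Ironridge with 83 animals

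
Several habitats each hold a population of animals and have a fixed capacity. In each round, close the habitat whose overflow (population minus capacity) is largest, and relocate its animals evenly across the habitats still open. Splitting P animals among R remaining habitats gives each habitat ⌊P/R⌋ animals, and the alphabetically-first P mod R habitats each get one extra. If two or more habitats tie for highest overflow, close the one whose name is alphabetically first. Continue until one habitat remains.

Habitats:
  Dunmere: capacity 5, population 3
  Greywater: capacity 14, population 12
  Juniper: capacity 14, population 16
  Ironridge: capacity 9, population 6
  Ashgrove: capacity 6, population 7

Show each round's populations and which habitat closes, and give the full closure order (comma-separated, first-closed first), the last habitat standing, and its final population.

Round 1: Ashgrove=7 Dunmere=3 Greywater=12 Ironridge=6 Juniper=16 → close Juniper (overflow 2)
  16÷4 = 4 each, +1 to first 0
Round 2: Ashgrove=11 Dunmere=7 Greywater=16 Ironridge=10 → close Ashgrove (overflow 5)
  11÷3 = 3 each, +1 to first 2
Round 3: Dunmere=11 Greywater=20 Ironridge=13 → close Dunmere (overflow 6)
  11÷2 = 5 each, +1 to first 1
Round 4: Greywater=26 Ironridge=18 → close Greywater (overflow 12)
  26÷1 = 26 each, +1 to first 0

Closure order: Juniper, Ashgrove, Dunmere, Greywater
Last habitat: Ironridge with 44 animals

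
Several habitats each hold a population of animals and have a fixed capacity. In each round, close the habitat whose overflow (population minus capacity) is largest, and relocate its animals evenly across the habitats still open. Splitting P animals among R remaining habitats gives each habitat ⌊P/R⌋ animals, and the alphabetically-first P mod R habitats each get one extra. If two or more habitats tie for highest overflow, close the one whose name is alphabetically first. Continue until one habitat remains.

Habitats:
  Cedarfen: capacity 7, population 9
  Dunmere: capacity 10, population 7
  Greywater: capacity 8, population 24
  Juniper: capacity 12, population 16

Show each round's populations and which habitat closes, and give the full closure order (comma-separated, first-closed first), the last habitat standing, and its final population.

Round 1: Cedarfen=9 Dunmere=7 Greywater=24 Juniper=16 → close Greywater (overflow 16)
  24÷3 = 8 each, +1 to first 0
Round 2: Cedarfen=17 Dunmere=15 Juniper=24 → close Juniper (overflow 12)
  24÷2 = 12 each, +1 to first 0
Round 3: Cedarfen=29 Dunmere=27 → close Cedarfen (overflow 22)
  29÷1 = 29 each, +1 to first 0

Closure order: Greywater, Juniper, Cedarfen
Last habitat: Dunmere with 56 animals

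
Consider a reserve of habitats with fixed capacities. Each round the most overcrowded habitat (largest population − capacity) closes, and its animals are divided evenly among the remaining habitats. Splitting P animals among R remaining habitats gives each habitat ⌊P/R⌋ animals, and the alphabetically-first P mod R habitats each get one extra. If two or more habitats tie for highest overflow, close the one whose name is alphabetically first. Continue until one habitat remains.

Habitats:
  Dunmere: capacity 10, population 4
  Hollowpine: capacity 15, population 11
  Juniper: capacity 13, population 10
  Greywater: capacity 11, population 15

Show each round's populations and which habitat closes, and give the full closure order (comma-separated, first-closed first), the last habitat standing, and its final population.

Round 1: Dunmere=4 Greywater=15 Hollowpine=11 Juniper=10 → close Greywater (overflow 4)
  15÷3 = 5 each, +1 to first 0
Round 2: Dunmere=9 Hollowpine=16 Juniper=15 → close Juniper (overflow 2)
  15÷2 = 7 each, +1 to first 1
Round 3: Dunmere=17 Hollowpine=23 → close Hollowpine (overflow 8)
  23÷1 = 23 each, +1 to first 0

Closure order: Greywater, Juniper, Hollowpine
Last habitat: Dunmere with 40 animals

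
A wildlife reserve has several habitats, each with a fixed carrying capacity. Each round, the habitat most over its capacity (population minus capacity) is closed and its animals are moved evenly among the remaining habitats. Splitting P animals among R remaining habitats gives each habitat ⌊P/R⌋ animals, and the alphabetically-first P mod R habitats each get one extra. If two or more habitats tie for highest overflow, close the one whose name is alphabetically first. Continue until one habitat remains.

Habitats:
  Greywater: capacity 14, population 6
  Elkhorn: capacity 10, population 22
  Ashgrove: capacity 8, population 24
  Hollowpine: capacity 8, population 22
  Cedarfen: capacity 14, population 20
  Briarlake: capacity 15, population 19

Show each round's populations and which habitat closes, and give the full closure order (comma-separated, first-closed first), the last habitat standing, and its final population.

Closure order: Ashgrove, Hollowpine, Elkhorn, Cedarfen, Briarlake
Last habitat: Greywater with 113 animals

Round 1: Ashgrove=24 Briarlake=19 Cedarfen=20 Elkhorn=22 Greywater=6 Hollowpine=22 → close Ashgrove (overflow 16)
  24÷5 = 4 each, +1 to first 4
Round 2: Briarlake=24 Cedarfen=25 Elkhorn=27 Greywater=11 Hollowpine=26 → close Hollowpine (overflow 18)
  26÷4 = 6 each, +1 to first 2
Round 3: Briarlake=31 Cedarfen=32 Elkhorn=33 Greywater=17 → close Elkhorn (overflow 23)
  33÷3 = 11 each, +1 to first 0
Round 4: Briarlake=42 Cedarfen=43 Greywater=28 → close Cedarfen (overflow 29)
  43÷2 = 21 each, +1 to first 1
Round 5: Briarlake=64 Greywater=49 → close Briarlake (overflow 49)
  64÷1 = 64 each, +1 to first 0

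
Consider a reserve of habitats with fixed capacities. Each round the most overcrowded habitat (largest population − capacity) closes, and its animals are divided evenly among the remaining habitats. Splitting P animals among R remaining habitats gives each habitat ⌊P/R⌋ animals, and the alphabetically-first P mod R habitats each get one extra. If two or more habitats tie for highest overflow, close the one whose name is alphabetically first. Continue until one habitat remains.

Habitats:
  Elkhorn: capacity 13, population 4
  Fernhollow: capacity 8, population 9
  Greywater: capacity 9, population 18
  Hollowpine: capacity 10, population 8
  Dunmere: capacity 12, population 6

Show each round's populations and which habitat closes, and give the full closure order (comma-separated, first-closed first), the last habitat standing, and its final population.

Round 1: Dunmere=6 Elkhorn=4 Fernhollow=9 Greywater=18 Hollowpine=8 → close Greywater (overflow 9)
  18÷4 = 4 each, +1 to first 2
Round 2: Dunmere=11 Elkhorn=9 Fernhollow=13 Hollowpine=12 → close Fernhollow (overflow 5)
  13÷3 = 4 each, +1 to first 1
Round 3: Dunmere=16 Elkhorn=13 Hollowpine=16 → close Hollowpine (overflow 6)
  16÷2 = 8 each, +1 to first 0
Round 4: Dunmere=24 Elkhorn=21 → close Dunmere (overflow 12)
  24÷1 = 24 each, +1 to first 0

Closure order: Greywater, Fernhollow, Hollowpine, Dunmere
Last habitat: Elkhorn with 45 animals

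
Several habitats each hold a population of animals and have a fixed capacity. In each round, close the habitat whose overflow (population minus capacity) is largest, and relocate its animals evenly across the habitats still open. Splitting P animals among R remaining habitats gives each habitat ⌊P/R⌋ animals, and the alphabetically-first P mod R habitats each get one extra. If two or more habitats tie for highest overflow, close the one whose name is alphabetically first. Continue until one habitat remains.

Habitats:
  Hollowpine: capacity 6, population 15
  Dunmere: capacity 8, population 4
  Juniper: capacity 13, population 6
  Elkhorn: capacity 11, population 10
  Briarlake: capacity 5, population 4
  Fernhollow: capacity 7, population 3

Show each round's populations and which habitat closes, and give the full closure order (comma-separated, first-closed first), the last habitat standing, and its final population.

Round 1: Briarlake=4 Dunmere=4 Elkhorn=10 Fernhollow=3 Hollowpine=15 Juniper=6 → close Hollowpine (overflow 9)
  15÷5 = 3 each, +1 to first 0
Round 2: Briarlake=7 Dunmere=7 Elkhorn=13 Fernhollow=6 Juniper=9 → close Briarlake (overflow 2)
  7÷4 = 1 each, +1 to first 3
Round 3: Dunmere=9 Elkhorn=15 Fernhollow=8 Juniper=10 → close Elkhorn (overflow 4)
  15÷3 = 5 each, +1 to first 0
Round 4: Dunmere=14 Fernhollow=13 Juniper=15 → close Dunmere (overflow 6)
  14÷2 = 7 each, +1 to first 0
Round 5: Fernhollow=20 Juniper=22 → close Fernhollow (overflow 13)
  20÷1 = 20 each, +1 to first 0

Closure order: Hollowpine, Briarlake, Elkhorn, Dunmere, Fernhollow
Last habitat: Juniper with 42 animals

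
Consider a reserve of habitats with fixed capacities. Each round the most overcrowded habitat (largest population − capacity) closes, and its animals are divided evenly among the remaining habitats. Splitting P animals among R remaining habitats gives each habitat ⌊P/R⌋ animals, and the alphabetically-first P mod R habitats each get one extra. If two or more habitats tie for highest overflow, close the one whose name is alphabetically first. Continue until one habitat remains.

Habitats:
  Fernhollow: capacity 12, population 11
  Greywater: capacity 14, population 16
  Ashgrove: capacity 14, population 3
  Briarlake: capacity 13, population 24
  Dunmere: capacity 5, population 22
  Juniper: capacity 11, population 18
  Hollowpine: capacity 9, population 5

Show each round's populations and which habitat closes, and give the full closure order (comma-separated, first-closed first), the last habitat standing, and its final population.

Round 1: Ashgrove=3 Briarlake=24 Dunmere=22 Fernhollow=11 Greywater=16 Hollowpine=5 Juniper=18 → close Dunmere (overflow 17)
  22÷6 = 3 each, +1 to first 4
Round 2: Ashgrove=7 Briarlake=28 Fernhollow=15 Greywater=20 Hollowpine=8 Juniper=21 → close Briarlake (overflow 15)
  28÷5 = 5 each, +1 to first 3
Round 3: Ashgrove=13 Fernhollow=21 Greywater=26 Hollowpine=13 Juniper=26 → close Juniper (overflow 15)
  26÷4 = 6 each, +1 to first 2
Round 4: Ashgrove=20 Fernhollow=28 Greywater=32 Hollowpine=19 → close Greywater (overflow 18)
  32÷3 = 10 each, +1 to first 2
Round 5: Ashgrove=31 Fernhollow=39 Hollowpine=29 → close Fernhollow (overflow 27)
  39÷2 = 19 each, +1 to first 1
Round 6: Ashgrove=51 Hollowpine=48 → close Hollowpine (overflow 39)
  48÷1 = 48 each, +1 to first 0

Closure order: Dunmere, Briarlake, Juniper, Greywater, Fernhollow, Hollowpine
Last habitat: Ashgrove with 99 animals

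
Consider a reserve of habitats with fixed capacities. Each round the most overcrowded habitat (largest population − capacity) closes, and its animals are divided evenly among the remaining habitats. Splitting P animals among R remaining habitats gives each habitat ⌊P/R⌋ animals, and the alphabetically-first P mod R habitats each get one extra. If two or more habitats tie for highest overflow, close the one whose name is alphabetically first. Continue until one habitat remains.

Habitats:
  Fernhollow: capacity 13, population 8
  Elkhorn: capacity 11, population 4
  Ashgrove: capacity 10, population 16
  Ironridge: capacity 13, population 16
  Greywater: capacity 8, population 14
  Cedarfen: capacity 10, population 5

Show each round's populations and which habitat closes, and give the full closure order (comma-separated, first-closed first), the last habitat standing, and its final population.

Closure order: Ashgrove, Greywater, Ironridge, Cedarfen, Fernhollow
Last habitat: Elkhorn with 63 animals

Round 1: Ashgrove=16 Cedarfen=5 Elkhorn=4 Fernhollow=8 Greywater=14 Ironridge=16 → close Ashgrove (overflow 6)
  16÷5 = 3 each, +1 to first 1
Round 2: Cedarfen=9 Elkhorn=7 Fernhollow=11 Greywater=17 Ironridge=19 → close Greywater (overflow 9)
  17÷4 = 4 each, +1 to first 1
Round 3: Cedarfen=14 Elkhorn=11 Fernhollow=15 Ironridge=23 → close Ironridge (overflow 10)
  23÷3 = 7 each, +1 to first 2
Round 4: Cedarfen=22 Elkhorn=19 Fernhollow=22 → close Cedarfen (overflow 12)
  22÷2 = 11 each, +1 to first 0
Round 5: Elkhorn=30 Fernhollow=33 → close Fernhollow (overflow 20)
  33÷1 = 33 each, +1 to first 0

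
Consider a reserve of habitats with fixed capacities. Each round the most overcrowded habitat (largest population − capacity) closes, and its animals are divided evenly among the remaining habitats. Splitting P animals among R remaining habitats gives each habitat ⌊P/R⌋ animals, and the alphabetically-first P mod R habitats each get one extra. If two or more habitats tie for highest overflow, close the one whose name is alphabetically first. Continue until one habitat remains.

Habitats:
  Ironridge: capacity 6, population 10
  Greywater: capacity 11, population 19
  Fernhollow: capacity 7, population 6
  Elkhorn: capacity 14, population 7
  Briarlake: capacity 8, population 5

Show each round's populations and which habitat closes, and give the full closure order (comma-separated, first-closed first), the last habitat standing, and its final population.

Round 1: Briarlake=5 Elkhorn=7 Fernhollow=6 Greywater=19 Ironridge=10 → close Greywater (overflow 8)
  19÷4 = 4 each, +1 to first 3
Round 2: Briarlake=10 Elkhorn=12 Fernhollow=11 Ironridge=14 → close Ironridge (overflow 8)
  14÷3 = 4 each, +1 to first 2
Round 3: Briarlake=15 Elkhorn=17 Fernhollow=15 → close Fernhollow (overflow 8)
  15÷2 = 7 each, +1 to first 1
Round 4: Briarlake=23 Elkhorn=24 → close Briarlake (overflow 15)
  23÷1 = 23 each, +1 to first 0

Closure order: Greywater, Ironridge, Fernhollow, Briarlake
Last habitat: Elkhorn with 47 animals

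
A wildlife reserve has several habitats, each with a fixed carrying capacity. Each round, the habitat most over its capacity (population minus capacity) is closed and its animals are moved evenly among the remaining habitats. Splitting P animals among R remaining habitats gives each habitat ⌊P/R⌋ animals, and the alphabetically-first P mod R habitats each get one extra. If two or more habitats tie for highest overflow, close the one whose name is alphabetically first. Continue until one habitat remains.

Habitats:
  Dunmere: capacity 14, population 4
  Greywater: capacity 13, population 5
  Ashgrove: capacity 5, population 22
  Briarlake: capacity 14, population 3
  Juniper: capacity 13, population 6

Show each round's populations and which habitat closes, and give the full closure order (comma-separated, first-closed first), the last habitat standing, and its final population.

Round 1: Ashgrove=22 Briarlake=3 Dunmere=4 Greywater=5 Juniper=6 → close Ashgrove (overflow 17)
  22÷4 = 5 each, +1 to first 2
Round 2: Briarlake=9 Dunmere=10 Greywater=10 Juniper=11 → close Juniper (overflow -2)
  11÷3 = 3 each, +1 to first 2
Round 3: Briarlake=13 Dunmere=14 Greywater=13 → close Dunmere (overflow 0)
  14÷2 = 7 each, +1 to first 0
Round 4: Briarlake=20 Greywater=20 → close Greywater (overflow 7)
  20÷1 = 20 each, +1 to first 0

Closure order: Ashgrove, Juniper, Dunmere, Greywater
Last habitat: Briarlake with 40 animals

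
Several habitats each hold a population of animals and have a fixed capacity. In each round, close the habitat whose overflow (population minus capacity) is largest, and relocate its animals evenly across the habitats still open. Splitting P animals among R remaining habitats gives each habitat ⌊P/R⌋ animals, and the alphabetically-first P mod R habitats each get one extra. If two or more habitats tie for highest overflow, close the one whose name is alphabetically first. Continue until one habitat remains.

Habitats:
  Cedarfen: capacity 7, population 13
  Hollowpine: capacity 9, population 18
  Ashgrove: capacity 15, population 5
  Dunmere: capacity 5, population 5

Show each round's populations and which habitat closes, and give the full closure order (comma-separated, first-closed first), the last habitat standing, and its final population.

Closure order: Hollowpine, Cedarfen, Dunmere
Last habitat: Ashgrove with 41 animals

Round 1: Ashgrove=5 Cedarfen=13 Dunmere=5 Hollowpine=18 → close Hollowpine (overflow 9)
  18÷3 = 6 each, +1 to first 0
Round 2: Ashgrove=11 Cedarfen=19 Dunmere=11 → close Cedarfen (overflow 12)
  19÷2 = 9 each, +1 to first 1
Round 3: Ashgrove=21 Dunmere=20 → close Dunmere (overflow 15)
  20÷1 = 20 each, +1 to first 0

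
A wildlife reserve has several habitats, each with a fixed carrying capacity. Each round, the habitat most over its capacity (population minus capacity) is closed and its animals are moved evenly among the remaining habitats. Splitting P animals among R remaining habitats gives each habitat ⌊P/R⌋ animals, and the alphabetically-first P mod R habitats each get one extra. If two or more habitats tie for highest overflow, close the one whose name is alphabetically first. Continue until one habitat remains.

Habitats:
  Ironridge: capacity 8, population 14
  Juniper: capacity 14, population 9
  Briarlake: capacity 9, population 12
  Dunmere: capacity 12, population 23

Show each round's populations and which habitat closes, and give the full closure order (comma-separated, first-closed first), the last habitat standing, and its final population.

Closure order: Dunmere, Ironridge, Briarlake
Last habitat: Juniper with 58 animals

Round 1: Briarlake=12 Dunmere=23 Ironridge=14 Juniper=9 → close Dunmere (overflow 11)
  23÷3 = 7 each, +1 to first 2
Round 2: Briarlake=20 Ironridge=22 Juniper=16 → close Ironridge (overflow 14)
  22÷2 = 11 each, +1 to first 0
Round 3: Briarlake=31 Juniper=27 → close Briarlake (overflow 22)
  31÷1 = 31 each, +1 to first 0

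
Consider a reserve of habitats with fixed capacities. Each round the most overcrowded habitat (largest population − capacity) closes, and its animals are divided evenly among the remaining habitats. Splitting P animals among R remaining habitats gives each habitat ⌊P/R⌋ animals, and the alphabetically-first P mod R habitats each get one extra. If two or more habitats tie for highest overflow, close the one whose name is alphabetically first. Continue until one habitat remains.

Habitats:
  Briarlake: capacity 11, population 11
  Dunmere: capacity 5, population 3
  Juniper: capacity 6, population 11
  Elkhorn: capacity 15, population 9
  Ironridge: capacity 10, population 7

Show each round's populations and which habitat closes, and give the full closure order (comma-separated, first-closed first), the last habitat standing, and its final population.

Round 1: Briarlake=11 Dunmere=3 Elkhorn=9 Ironridge=7 Juniper=11 → close Juniper (overflow 5)
  11÷4 = 2 each, +1 to first 3
Round 2: Briarlake=14 Dunmere=6 Elkhorn=12 Ironridge=9 → close Briarlake (overflow 3)
  14÷3 = 4 each, +1 to first 2
Round 3: Dunmere=11 Elkhorn=17 Ironridge=13 → close Dunmere (overflow 6)
  11÷2 = 5 each, +1 to first 1
Round 4: Elkhorn=23 Ironridge=18 → close Elkhorn (overflow 8)
  23÷1 = 23 each, +1 to first 0

Closure order: Juniper, Briarlake, Dunmere, Elkhorn
Last habitat: Ironridge with 41 animals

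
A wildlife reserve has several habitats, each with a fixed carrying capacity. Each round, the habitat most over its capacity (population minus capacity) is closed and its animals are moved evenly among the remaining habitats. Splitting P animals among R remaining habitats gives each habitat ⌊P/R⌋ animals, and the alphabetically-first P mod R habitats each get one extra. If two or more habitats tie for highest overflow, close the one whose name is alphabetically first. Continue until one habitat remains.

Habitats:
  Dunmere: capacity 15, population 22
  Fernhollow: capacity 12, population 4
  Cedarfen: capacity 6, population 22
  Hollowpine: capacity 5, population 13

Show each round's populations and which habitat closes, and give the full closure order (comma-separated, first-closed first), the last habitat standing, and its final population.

Round 1: Cedarfen=22 Dunmere=22 Fernhollow=4 Hollowpine=13 → close Cedarfen (overflow 16)
  22÷3 = 7 each, +1 to first 1
Round 2: Dunmere=30 Fernhollow=11 Hollowpine=20 → close Dunmere (overflow 15)
  30÷2 = 15 each, +1 to first 0
Round 3: Fernhollow=26 Hollowpine=35 → close Hollowpine (overflow 30)
  35÷1 = 35 each, +1 to first 0

Closure order: Cedarfen, Dunmere, Hollowpine
Last habitat: Fernhollow with 61 animals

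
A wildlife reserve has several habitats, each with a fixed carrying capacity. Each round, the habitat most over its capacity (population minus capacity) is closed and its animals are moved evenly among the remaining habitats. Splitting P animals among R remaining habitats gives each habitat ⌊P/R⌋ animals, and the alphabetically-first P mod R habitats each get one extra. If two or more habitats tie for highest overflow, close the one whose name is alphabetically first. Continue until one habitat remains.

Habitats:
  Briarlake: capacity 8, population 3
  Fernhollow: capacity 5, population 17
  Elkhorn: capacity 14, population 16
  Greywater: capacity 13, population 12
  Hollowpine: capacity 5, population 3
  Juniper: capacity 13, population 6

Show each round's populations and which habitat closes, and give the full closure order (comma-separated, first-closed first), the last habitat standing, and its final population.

Round 1: Briarlake=3 Elkhorn=16 Fernhollow=17 Greywater=12 Hollowpine=3 Juniper=6 → close Fernhollow (overflow 12)
  17÷5 = 3 each, +1 to first 2
Round 2: Briarlake=7 Elkhorn=20 Greywater=15 Hollowpine=6 Juniper=9 → close Elkhorn (overflow 6)
  20÷4 = 5 each, +1 to first 0
Round 3: Briarlake=12 Greywater=20 Hollowpine=11 Juniper=14 → close Greywater (overflow 7)
  20÷3 = 6 each, +1 to first 2
Round 4: Briarlake=19 Hollowpine=18 Juniper=20 → close Hollowpine (overflow 13)
  18÷2 = 9 each, +1 to first 0
Round 5: Briarlake=28 Juniper=29 → close Briarlake (overflow 20)
  28÷1 = 28 each, +1 to first 0

Closure order: Fernhollow, Elkhorn, Greywater, Hollowpine, Briarlake
Last habitat: Juniper with 57 animals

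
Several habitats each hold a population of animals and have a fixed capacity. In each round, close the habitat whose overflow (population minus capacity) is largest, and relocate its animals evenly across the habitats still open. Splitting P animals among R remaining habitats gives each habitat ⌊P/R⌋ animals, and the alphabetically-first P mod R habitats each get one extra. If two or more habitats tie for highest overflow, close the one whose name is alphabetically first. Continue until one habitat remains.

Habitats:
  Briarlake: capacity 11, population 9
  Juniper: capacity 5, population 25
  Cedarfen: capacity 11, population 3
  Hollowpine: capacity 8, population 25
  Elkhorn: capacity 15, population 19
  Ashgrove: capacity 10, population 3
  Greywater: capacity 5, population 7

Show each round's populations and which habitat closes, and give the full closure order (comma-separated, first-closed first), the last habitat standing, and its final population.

Closure order: Juniper, Hollowpine, Elkhorn, Greywater, Briarlake, Ashgrove
Last habitat: Cedarfen with 91 animals

Round 1: Ashgrove=3 Briarlake=9 Cedarfen=3 Elkhorn=19 Greywater=7 Hollowpine=25 Juniper=25 → close Juniper (overflow 20)
  25÷6 = 4 each, +1 to first 1
Round 2: Ashgrove=8 Briarlake=13 Cedarfen=7 Elkhorn=23 Greywater=11 Hollowpine=29 → close Hollowpine (overflow 21)
  29÷5 = 5 each, +1 to first 4
Round 3: Ashgrove=14 Briarlake=19 Cedarfen=13 Elkhorn=29 Greywater=16 → close Elkhorn (overflow 14)
  29÷4 = 7 each, +1 to first 1
Round 4: Ashgrove=22 Briarlake=26 Cedarfen=20 Greywater=23 → close Greywater (overflow 18)
  23÷3 = 7 each, +1 to first 2
Round 5: Ashgrove=30 Briarlake=34 Cedarfen=27 → close Briarlake (overflow 23)
  34÷2 = 17 each, +1 to first 0
Round 6: Ashgrove=47 Cedarfen=44 → close Ashgrove (overflow 37)
  47÷1 = 47 each, +1 to first 0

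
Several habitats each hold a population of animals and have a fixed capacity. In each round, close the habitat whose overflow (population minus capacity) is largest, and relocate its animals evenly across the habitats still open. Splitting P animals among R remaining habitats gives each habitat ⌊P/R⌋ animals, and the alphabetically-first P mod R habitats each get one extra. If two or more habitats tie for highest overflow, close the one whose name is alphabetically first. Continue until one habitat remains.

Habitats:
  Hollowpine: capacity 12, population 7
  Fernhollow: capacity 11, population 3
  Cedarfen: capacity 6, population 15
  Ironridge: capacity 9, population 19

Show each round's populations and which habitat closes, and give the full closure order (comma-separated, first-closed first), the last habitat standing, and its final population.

Round 1: Cedarfen=15 Fernhollow=3 Hollowpine=7 Ironridge=19 → close Ironridge (overflow 10)
  19÷3 = 6 each, +1 to first 1
Round 2: Cedarfen=22 Fernhollow=9 Hollowpine=13 → close Cedarfen (overflow 16)
  22÷2 = 11 each, +1 to first 0
Round 3: Fernhollow=20 Hollowpine=24 → close Hollowpine (overflow 12)
  24÷1 = 24 each, +1 to first 0

Closure order: Ironridge, Cedarfen, Hollowpine
Last habitat: Fernhollow with 44 animals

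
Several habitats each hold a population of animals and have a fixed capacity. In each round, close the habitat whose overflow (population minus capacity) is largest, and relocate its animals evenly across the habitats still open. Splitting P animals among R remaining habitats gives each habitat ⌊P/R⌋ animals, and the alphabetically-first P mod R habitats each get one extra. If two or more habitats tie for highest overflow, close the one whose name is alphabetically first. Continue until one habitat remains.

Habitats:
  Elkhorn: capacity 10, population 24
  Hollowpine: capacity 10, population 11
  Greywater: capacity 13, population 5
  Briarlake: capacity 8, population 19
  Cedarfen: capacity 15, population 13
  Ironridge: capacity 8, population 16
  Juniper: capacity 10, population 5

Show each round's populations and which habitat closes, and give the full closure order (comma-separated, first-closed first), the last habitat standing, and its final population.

Closure order: Elkhorn, Briarlake, Ironridge, Hollowpine, Cedarfen, Greywater
Last habitat: Juniper with 93 animals

Round 1: Briarlake=19 Cedarfen=13 Elkhorn=24 Greywater=5 Hollowpine=11 Ironridge=16 Juniper=5 → close Elkhorn (overflow 14)
  24÷6 = 4 each, +1 to first 0
Round 2: Briarlake=23 Cedarfen=17 Greywater=9 Hollowpine=15 Ironridge=20 Juniper=9 → close Briarlake (overflow 15)
  23÷5 = 4 each, +1 to first 3
Round 3: Cedarfen=22 Greywater=14 Hollowpine=20 Ironridge=24 Juniper=13 → close Ironridge (overflow 16)
  24÷4 = 6 each, +1 to first 0
Round 4: Cedarfen=28 Greywater=20 Hollowpine=26 Juniper=19 → close Hollowpine (overflow 16)
  26÷3 = 8 each, +1 to first 2
Round 5: Cedarfen=37 Greywater=29 Juniper=27 → close Cedarfen (overflow 22)
  37÷2 = 18 each, +1 to first 1
Round 6: Greywater=48 Juniper=45 → close Greywater (overflow 35)
  48÷1 = 48 each, +1 to first 0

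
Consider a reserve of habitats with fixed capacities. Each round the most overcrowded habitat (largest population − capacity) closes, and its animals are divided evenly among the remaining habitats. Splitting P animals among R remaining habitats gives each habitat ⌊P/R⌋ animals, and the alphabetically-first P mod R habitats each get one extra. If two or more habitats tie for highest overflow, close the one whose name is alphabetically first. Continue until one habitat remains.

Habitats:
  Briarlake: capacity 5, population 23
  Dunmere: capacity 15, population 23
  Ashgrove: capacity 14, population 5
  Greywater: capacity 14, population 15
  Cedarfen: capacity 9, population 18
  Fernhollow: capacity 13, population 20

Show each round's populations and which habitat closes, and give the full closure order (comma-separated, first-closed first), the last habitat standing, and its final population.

Round 1: Ashgrove=5 Briarlake=23 Cedarfen=18 Dunmere=23 Fernhollow=20 Greywater=15 → close Briarlake (overflow 18)
  23÷5 = 4 each, +1 to first 3
Round 2: Ashgrove=10 Cedarfen=23 Dunmere=28 Fernhollow=24 Greywater=19 → close Cedarfen (overflow 14)
  23÷4 = 5 each, +1 to first 3
Round 3: Ashgrove=16 Dunmere=34 Fernhollow=30 Greywater=24 → close Dunmere (overflow 19)
  34÷3 = 11 each, +1 to first 1
Round 4: Ashgrove=28 Fernhollow=41 Greywater=35 → close Fernhollow (overflow 28)
  41÷2 = 20 each, +1 to first 1
Round 5: Ashgrove=49 Greywater=55 → close Greywater (overflow 41)
  55÷1 = 55 each, +1 to first 0

Closure order: Briarlake, Cedarfen, Dunmere, Fernhollow, Greywater
Last habitat: Ashgrove with 104 animals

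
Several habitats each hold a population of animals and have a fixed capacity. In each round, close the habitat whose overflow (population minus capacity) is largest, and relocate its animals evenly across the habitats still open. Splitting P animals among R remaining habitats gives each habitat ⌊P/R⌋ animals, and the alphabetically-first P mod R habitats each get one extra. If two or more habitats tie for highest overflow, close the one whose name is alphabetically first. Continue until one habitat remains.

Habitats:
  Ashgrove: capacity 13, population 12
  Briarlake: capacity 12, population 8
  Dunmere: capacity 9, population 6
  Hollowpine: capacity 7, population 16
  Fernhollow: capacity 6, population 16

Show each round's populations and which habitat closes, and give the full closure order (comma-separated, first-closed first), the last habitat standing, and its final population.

Round 1: Ashgrove=12 Briarlake=8 Dunmere=6 Fernhollow=16 Hollowpine=16 → close Fernhollow (overflow 10)
  16÷4 = 4 each, +1 to first 0
Round 2: Ashgrove=16 Briarlake=12 Dunmere=10 Hollowpine=20 → close Hollowpine (overflow 13)
  20÷3 = 6 each, +1 to first 2
Round 3: Ashgrove=23 Briarlake=19 Dunmere=16 → close Ashgrove (overflow 10)
  23÷2 = 11 each, +1 to first 1
Round 4: Briarlake=31 Dunmere=27 → close Briarlake (overflow 19)
  31÷1 = 31 each, +1 to first 0

Closure order: Fernhollow, Hollowpine, Ashgrove, Briarlake
Last habitat: Dunmere with 58 animals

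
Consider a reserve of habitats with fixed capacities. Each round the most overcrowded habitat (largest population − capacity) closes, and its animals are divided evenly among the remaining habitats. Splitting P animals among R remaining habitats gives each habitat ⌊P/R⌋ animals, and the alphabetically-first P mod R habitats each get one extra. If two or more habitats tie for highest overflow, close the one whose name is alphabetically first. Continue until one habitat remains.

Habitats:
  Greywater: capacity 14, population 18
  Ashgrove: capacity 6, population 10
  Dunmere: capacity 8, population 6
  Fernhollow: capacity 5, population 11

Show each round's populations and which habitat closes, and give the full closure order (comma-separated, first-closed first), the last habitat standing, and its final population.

Round 1: Ashgrove=10 Dunmere=6 Fernhollow=11 Greywater=18 → close Fernhollow (overflow 6)
  11÷3 = 3 each, +1 to first 2
Round 2: Ashgrove=14 Dunmere=10 Greywater=21 → close Ashgrove (overflow 8)
  14÷2 = 7 each, +1 to first 0
Round 3: Dunmere=17 Greywater=28 → close Greywater (overflow 14)
  28÷1 = 28 each, +1 to first 0

Closure order: Fernhollow, Ashgrove, Greywater
Last habitat: Dunmere with 45 animals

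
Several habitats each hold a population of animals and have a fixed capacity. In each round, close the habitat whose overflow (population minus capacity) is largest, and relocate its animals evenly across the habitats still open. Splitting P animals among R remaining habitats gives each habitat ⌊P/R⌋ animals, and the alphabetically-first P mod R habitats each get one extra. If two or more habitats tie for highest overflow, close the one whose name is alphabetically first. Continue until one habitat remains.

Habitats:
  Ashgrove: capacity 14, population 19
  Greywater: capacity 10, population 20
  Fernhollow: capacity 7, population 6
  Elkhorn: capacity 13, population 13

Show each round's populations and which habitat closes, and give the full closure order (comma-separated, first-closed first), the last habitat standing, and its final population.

Closure order: Greywater, Ashgrove, Elkhorn
Last habitat: Fernhollow with 58 animals

Round 1: Ashgrove=19 Elkhorn=13 Fernhollow=6 Greywater=20 → close Greywater (overflow 10)
  20÷3 = 6 each, +1 to first 2
Round 2: Ashgrove=26 Elkhorn=20 Fernhollow=12 → close Ashgrove (overflow 12)
  26÷2 = 13 each, +1 to first 0
Round 3: Elkhorn=33 Fernhollow=25 → close Elkhorn (overflow 20)
  33÷1 = 33 each, +1 to first 0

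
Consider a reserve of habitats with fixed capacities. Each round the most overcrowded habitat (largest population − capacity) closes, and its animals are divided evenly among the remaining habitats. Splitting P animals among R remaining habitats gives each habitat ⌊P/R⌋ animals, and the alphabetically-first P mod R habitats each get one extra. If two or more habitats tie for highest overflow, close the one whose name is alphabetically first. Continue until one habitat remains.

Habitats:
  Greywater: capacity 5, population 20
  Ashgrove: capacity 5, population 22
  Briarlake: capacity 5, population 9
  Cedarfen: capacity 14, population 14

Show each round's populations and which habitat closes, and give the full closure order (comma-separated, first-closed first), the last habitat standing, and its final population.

Closure order: Ashgrove, Greywater, Briarlake
Last habitat: Cedarfen with 65 animals

Round 1: Ashgrove=22 Briarlake=9 Cedarfen=14 Greywater=20 → close Ashgrove (overflow 17)
  22÷3 = 7 each, +1 to first 1
Round 2: Briarlake=17 Cedarfen=21 Greywater=27 → close Greywater (overflow 22)
  27÷2 = 13 each, +1 to first 1
Round 3: Briarlake=31 Cedarfen=34 → close Briarlake (overflow 26)
  31÷1 = 31 each, +1 to first 0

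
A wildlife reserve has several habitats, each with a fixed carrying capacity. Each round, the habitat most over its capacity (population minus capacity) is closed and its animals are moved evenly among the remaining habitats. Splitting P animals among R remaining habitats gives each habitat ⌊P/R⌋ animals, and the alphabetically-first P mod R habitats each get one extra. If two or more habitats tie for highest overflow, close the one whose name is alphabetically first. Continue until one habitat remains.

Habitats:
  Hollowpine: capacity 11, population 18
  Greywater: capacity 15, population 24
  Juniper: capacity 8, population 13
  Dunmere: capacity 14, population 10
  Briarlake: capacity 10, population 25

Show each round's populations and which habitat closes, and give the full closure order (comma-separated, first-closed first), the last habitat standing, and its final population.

Round 1: Briarlake=25 Dunmere=10 Greywater=24 Hollowpine=18 Juniper=13 → close Briarlake (overflow 15)
  25÷4 = 6 each, +1 to first 1
Round 2: Dunmere=17 Greywater=30 Hollowpine=24 Juniper=19 → close Greywater (overflow 15)
  30÷3 = 10 each, +1 to first 0
Round 3: Dunmere=27 Hollowpine=34 Juniper=29 → close Hollowpine (overflow 23)
  34÷2 = 17 each, +1 to first 0
Round 4: Dunmere=44 Juniper=46 → close Juniper (overflow 38)
  46÷1 = 46 each, +1 to first 0

Closure order: Briarlake, Greywater, Hollowpine, Juniper
Last habitat: Dunmere with 90 animals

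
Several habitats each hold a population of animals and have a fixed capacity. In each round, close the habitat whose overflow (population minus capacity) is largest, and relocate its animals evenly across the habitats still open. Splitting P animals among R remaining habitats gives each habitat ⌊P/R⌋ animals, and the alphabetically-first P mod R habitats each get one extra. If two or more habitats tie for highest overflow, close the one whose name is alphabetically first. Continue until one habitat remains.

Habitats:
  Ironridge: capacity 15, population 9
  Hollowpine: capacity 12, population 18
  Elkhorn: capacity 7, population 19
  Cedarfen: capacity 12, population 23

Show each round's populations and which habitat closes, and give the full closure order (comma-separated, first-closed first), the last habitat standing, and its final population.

Closure order: Elkhorn, Cedarfen, Hollowpine
Last habitat: Ironridge with 69 animals

Round 1: Cedarfen=23 Elkhorn=19 Hollowpine=18 Ironridge=9 → close Elkhorn (overflow 12)
  19÷3 = 6 each, +1 to first 1
Round 2: Cedarfen=30 Hollowpine=24 Ironridge=15 → close Cedarfen (overflow 18)
  30÷2 = 15 each, +1 to first 0
Round 3: Hollowpine=39 Ironridge=30 → close Hollowpine (overflow 27)
  39÷1 = 39 each, +1 to first 0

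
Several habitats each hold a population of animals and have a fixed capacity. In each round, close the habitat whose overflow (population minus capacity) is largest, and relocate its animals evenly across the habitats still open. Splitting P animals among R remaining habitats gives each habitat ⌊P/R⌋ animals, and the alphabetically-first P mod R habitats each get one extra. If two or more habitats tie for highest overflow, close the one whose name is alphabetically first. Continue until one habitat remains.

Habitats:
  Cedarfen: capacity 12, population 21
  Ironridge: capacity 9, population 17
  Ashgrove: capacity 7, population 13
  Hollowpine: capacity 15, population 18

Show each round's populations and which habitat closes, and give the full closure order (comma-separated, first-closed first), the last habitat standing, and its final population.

Closure order: Cedarfen, Ironridge, Ashgrove
Last habitat: Hollowpine with 69 animals

Round 1: Ashgrove=13 Cedarfen=21 Hollowpine=18 Ironridge=17 → close Cedarfen (overflow 9)
  21÷3 = 7 each, +1 to first 0
Round 2: Ashgrove=20 Hollowpine=25 Ironridge=24 → close Ironridge (overflow 15)
  24÷2 = 12 each, +1 to first 0
Round 3: Ashgrove=32 Hollowpine=37 → close Ashgrove (overflow 25)
  32÷1 = 32 each, +1 to first 0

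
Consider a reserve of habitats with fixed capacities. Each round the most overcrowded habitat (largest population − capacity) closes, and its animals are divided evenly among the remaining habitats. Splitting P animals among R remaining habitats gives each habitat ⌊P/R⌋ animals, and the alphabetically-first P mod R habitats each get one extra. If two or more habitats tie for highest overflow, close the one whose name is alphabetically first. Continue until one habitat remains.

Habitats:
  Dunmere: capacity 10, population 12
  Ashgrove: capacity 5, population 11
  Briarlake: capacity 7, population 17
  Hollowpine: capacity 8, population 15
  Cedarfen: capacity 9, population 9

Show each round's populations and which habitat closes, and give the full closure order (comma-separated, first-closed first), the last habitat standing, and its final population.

Round 1: Ashgrove=11 Briarlake=17 Cedarfen=9 Dunmere=12 Hollowpine=15 → close Briarlake (overflow 10)
  17÷4 = 4 each, +1 to first 1
Round 2: Ashgrove=16 Cedarfen=13 Dunmere=16 Hollowpine=19 → close Ashgrove (overflow 11)
  16÷3 = 5 each, +1 to first 1
Round 3: Cedarfen=19 Dunmere=21 Hollowpine=24 → close Hollowpine (overflow 16)
  24÷2 = 12 each, +1 to first 0
Round 4: Cedarfen=31 Dunmere=33 → close Dunmere (overflow 23)
  33÷1 = 33 each, +1 to first 0

Closure order: Briarlake, Ashgrove, Hollowpine, Dunmere
Last habitat: Cedarfen with 64 animals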